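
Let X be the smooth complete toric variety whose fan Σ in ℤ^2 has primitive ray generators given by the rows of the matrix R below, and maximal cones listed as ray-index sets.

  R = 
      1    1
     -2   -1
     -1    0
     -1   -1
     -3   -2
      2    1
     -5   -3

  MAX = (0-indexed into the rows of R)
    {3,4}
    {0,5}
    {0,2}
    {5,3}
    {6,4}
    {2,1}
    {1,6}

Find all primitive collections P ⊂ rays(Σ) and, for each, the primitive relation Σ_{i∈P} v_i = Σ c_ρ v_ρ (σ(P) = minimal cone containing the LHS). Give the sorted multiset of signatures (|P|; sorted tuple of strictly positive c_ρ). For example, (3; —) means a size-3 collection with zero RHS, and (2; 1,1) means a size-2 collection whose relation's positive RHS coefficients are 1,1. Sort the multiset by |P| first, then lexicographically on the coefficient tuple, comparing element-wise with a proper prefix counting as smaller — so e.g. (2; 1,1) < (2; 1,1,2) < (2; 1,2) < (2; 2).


|primitive collections| = 14. Relations:

  P={0,3}:  v_{0} + v_{3} = 0  →  sig = (2; —)
  P={1,5}:  v_{1} + v_{5} = 0  →  sig = (2; —)
  P={0,1}:  v_{0} + v_{1} = v_{2}  →  sig = (2; 1)
  P={0,4}:  v_{0} + v_{4} = v_{1}  →  sig = (2; 1)
  P={1,3}:  v_{1} + v_{3} = v_{4}  →  sig = (2; 1)
  P={1,4}:  v_{1} + v_{4} = v_{6}  →  sig = (2; 1)
  P={2,3}:  v_{2} + v_{3} = v_{1}  →  sig = (2; 1)
  P={2,5}:  v_{2} + v_{5} = v_{0}  →  sig = (2; 1)
  P={4,5}:  v_{4} + v_{5} = v_{3}  →  sig = (2; 1)
  P={5,6}:  v_{5} + v_{6} = v_{4}  →  sig = (2; 1)
  P={0,6}:  v_{0} + v_{6} = 2·v_{1}  →  sig = (2; 2)
  P={2,4}:  v_{2} + v_{4} = 2·v_{1}  →  sig = (2; 2)
  P={3,6}:  v_{3} + v_{6} = 2·v_{4}  →  sig = (2; 2)
  P={2,6}:  v_{2} + v_{6} = 3·v_{1}  →  sig = (2; 3)

Sorted signature multiset PRS(X):
    (2; —)
    (2; —)
    (2; 1)
    (2; 1)
    (2; 1)
    (2; 1)
    (2; 1)
    (2; 1)
    (2; 1)
    (2; 1)
    (2; 2)
    (2; 2)
    (2; 2)
    (2; 3)


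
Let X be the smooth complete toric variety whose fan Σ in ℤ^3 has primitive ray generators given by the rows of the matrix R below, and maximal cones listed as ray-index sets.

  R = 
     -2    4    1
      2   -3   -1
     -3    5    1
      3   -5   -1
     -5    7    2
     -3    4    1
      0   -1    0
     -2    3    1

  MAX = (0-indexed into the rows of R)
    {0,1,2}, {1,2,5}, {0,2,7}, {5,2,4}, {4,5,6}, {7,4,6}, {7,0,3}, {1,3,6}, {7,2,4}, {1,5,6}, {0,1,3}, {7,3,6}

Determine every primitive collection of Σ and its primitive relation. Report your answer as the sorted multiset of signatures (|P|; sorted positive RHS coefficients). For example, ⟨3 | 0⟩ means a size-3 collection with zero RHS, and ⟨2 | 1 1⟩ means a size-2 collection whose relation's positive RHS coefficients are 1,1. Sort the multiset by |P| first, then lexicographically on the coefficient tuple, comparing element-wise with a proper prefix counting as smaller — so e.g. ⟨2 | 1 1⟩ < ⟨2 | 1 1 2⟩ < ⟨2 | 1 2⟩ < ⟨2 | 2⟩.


The 10 primitive collections of Σ (r=8, n=3):

  P={1,7}:  v_{1} + v_{7} = 0  so sig = ⟨2 | 0⟩
  P={2,3}:  v_{2} + v_{3} = 0  so sig = ⟨2 | 0⟩
  P={0,6}:  v_{0} + v_{6} = v_{7}  so sig = ⟨2 | 1⟩
  P={1,4}:  v_{1} + v_{4} = v_{5}  so sig = ⟨2 | 1⟩
  P={2,6}:  v_{2} + v_{6} = v_{5}  so sig = ⟨2 | 1⟩
  P={3,5}:  v_{3} + v_{5} = v_{6}  so sig = ⟨2 | 1⟩
  P={5,7}:  v_{5} + v_{7} = v_{4}  so sig = ⟨2 | 1⟩
  P={0,5}:  v_{0} + v_{5} = v_{2} + v_{7}  so sig = ⟨2 | 1 1⟩
  P={3,4}:  v_{3} + v_{4} = v_{6} + v_{7}  so sig = ⟨2 | 1 1⟩
  P={0,4}:  v_{0} + v_{4} = v_{2} + 2·v_{7}  so sig = ⟨2 | 1 2⟩

Hence PRS(X_Σ) =
    |P|=2: 10 collections, coeffs (), (), (1), (1), (1), (1), (1), (1,1), (1,1), (1,2)


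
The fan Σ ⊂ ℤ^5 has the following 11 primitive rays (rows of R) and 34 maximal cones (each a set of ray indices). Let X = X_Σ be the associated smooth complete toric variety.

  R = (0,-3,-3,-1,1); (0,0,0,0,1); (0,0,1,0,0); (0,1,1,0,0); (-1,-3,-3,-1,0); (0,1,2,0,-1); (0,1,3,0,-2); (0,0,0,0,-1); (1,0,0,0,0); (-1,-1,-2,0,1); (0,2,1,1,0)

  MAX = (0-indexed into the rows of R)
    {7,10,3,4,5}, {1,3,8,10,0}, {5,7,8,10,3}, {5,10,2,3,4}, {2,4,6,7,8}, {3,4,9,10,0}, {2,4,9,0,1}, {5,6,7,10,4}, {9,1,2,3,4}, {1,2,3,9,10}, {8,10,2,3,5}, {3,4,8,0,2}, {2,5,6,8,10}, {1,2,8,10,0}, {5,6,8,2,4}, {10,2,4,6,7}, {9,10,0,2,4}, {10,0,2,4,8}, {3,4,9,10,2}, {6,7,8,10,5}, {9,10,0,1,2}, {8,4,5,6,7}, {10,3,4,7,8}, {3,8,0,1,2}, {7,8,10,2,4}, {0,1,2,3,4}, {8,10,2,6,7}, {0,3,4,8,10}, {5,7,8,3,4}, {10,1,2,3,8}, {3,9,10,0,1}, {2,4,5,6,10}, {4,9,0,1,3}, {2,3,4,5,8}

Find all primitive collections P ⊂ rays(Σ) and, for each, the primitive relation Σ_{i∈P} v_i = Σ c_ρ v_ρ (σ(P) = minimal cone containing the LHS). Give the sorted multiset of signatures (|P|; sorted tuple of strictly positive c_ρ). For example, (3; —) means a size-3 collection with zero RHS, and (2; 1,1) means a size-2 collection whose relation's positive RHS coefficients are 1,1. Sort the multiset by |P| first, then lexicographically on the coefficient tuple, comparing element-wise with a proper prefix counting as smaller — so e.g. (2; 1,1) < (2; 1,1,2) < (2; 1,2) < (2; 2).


20 collections generate NE(X_Σ); each relation:

  • {1,7}:  v_{1} + v_{7} = 0 — sig = (2; —)
  • {0,7}:  v_{0} + v_{7} = v_{4} + v_{8} — sig = (2; 1,1)
  • {1,5}:  v_{1} + v_{5} = v_{2} + v_{3} — sig = (2; 1,1)
  • {1,6}:  v_{1} + v_{6} = v_{2} + v_{5} — sig = (2; 1,1)
  • {7,9}:  v_{7} + v_{9} = v_{4} + v_{10} — sig = (2; 1,1)
  • {8,9}:  v_{8} + v_{9} = v_{0} + v_{10} — sig = (2; 1,1)
  • {0,5}:  v_{0} + v_{5} = v_{2} + v_{3} + v_{4} + v_{8} — sig = (2; 1,1,1,1)
  • {0,6}:  v_{0} + v_{6} = v_{2} + v_{4} + v_{5} + v_{8} — sig = (2; 1,1,1,1)
  • {5,9}:  v_{5} + v_{9} = v_{2} + v_{3} + v_{4} + v_{10} — sig = (2; 1,1,1,1)
  • {6,9}:  v_{6} + v_{9} = v_{2} + v_{4} + v_{5} + v_{10} — sig = (2; 1,1,1,1)
  • {3,6}:  v_{3} + v_{6} = 2·v_{5} — sig = (2; 2)
  • {1,4,8}:  v_{1} + v_{4} + v_{8} = v_{0} — sig = (3; 1)
  • {1,4,10}:  v_{1} + v_{4} + v_{10} = v_{9} — sig = (3; 1)
  • {2,3,7}:  v_{2} + v_{3} + v_{7} = v_{5} — sig = (3; 1)
  • {2,5,7}:  v_{2} + v_{5} + v_{7} = v_{6} — sig = (3; 1)
  • {0,2,3,10}:  v_{0} + v_{2} + v_{3} + v_{10} = v_{1} — sig = (4; 1)
  • {4,5,8,10}:  v_{4} + v_{5} + v_{8} + v_{10} = v_{7} — sig = (4; 1)
  • {0,2,3,9}:  v_{0} + v_{2} + v_{3} + v_{9} = 2·v_{1} + v_{4} — sig = (4; 1,2)
  • {4,6,8,10}:  v_{4} + v_{6} + v_{8} + v_{10} = v_{2} + 2·v_{7} — sig = (4; 1,2)
  • {2,3,4,8,10}:  v_{2} + v_{3} + v_{4} + v_{8} + v_{10} = 0 — sig = (5; —)

Hence PRS(X_Σ) =
    (2; —)
    (2; 1,1)
    (2; 1,1)
    (2; 1,1)
    (2; 1,1)
    (2; 1,1)
    (2; 1,1,1,1)
    (2; 1,1,1,1)
    (2; 1,1,1,1)
    (2; 1,1,1,1)
    (2; 2)
    (3; 1)
    (3; 1)
    (3; 1)
    (3; 1)
    (4; 1)
    (4; 1)
    (4; 1,2)
    (4; 1,2)
    (5; —)


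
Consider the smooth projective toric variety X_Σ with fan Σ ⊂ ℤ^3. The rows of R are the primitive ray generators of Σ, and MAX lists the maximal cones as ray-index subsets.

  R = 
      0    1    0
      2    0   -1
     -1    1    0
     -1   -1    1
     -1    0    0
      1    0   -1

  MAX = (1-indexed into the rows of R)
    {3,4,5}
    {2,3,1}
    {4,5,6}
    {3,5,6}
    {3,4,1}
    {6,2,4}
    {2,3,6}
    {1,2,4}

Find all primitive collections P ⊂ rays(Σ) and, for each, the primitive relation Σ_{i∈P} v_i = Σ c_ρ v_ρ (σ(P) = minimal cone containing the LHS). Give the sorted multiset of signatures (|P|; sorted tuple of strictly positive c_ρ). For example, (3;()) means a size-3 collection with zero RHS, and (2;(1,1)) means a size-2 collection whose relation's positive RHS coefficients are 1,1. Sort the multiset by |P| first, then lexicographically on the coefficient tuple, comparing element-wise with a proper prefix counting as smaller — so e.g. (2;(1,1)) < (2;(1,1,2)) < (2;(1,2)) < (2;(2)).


Minimal non-faces — 5 found among 6 rays, 8 max cones:

  • {1,5}:  v_{1} + v_{5} = v_{3}  so sig = (2;(1))
  • {2,5}:  v_{2} + v_{5} = v_{6}  so sig = (2;(1))
  • {1,6}:  v_{1} + v_{6} = v_{2} + v_{3}  so sig = (2;(1,1))
  • {2,3,4}:  v_{2} + v_{3} + v_{4} = 0  so sig = (3;())
  • {3,4,6}:  v_{3} + v_{4} + v_{6} = v_{5}  so sig = (3;(1))

so the primitive-relation signature multiset is
    |P|=2: 3 collections, coeffs (1), (1), (1,1)
    |P|=3: 2 collections, coeffs (), (1)


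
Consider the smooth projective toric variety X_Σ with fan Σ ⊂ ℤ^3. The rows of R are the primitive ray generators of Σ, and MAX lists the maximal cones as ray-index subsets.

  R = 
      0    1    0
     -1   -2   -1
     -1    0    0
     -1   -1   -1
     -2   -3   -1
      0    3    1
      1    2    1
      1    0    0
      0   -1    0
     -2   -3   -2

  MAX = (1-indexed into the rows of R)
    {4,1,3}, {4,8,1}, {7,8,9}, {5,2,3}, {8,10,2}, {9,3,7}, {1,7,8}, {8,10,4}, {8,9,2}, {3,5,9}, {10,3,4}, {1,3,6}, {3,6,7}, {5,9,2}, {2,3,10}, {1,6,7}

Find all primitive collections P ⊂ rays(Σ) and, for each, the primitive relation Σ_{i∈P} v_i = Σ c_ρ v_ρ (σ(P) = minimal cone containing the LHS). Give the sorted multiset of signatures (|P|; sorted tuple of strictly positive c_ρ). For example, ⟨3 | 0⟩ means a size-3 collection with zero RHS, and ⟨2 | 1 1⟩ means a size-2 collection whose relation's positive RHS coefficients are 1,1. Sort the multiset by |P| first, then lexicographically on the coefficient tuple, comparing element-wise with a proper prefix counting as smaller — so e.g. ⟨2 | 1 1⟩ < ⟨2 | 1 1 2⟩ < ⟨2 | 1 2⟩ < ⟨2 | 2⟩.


Σ has 23 primitive collections:

  P={1,9}:  v_{1} + v_{9} = 0 — sig = ⟨2 | 0⟩
  P={2,7}:  v_{2} + v_{7} = 0 — sig = ⟨2 | 0⟩
  P={3,8}:  v_{3} + v_{8} = 0 — sig = ⟨2 | 0⟩
  P={1,2}:  v_{1} + v_{2} = v_{4} — sig = ⟨2 | 1⟩
  P={2,4}:  v_{2} + v_{4} = v_{10} — sig = ⟨2 | 1⟩
  P={4,7}:  v_{4} + v_{7} = v_{1} — sig = ⟨2 | 1⟩
  P={4,9}:  v_{4} + v_{9} = v_{2} — sig = ⟨2 | 1⟩
  P={7,10}:  v_{7} + v_{10} = v_{4} — sig = ⟨2 | 1⟩
  P={1,5}:  v_{1} + v_{5} = v_{2} + v_{3} — sig = ⟨2 | 1 1⟩
  P={2,6}:  v_{2} + v_{6} = v_{1} + v_{3} — sig = ⟨2 | 1 1⟩
  P={5,7}:  v_{5} + v_{7} = v_{3} + v_{9} — sig = ⟨2 | 1 1⟩
  P={5,8}:  v_{5} + v_{8} = v_{2} + v_{9} — sig = ⟨2 | 1 1⟩
  P={6,8}:  v_{6} + v_{8} = v_{1} + v_{7} — sig = ⟨2 | 1 1⟩
  P={6,9}:  v_{6} + v_{9} = v_{3} + v_{7} — sig = ⟨2 | 1 1⟩
  P={6,10}:  v_{6} + v_{10} = v_{1} + v_{3} + v_{4} — sig = ⟨2 | 1 1 1⟩
  P={4,5}:  v_{4} + v_{5} = 2·v_{2} + v_{3} — sig = ⟨2 | 1 2⟩
  P={4,6}:  v_{4} + v_{6} = 2·v_{1} + v_{3} — sig = ⟨2 | 1 2⟩
  P={5,10}:  v_{5} + v_{10} = 3·v_{2} + v_{3} — sig = ⟨2 | 1 3⟩
  P={1,10}:  v_{1} + v_{10} = 2·v_{4} — sig = ⟨2 | 2⟩
  P={5,6}:  v_{5} + v_{6} = 2·v_{3} — sig = ⟨2 | 2⟩
  P={9,10}:  v_{9} + v_{10} = 2·v_{2} — sig = ⟨2 | 2⟩
  P={1,3,7}:  v_{1} + v_{3} + v_{7} = v_{6} — sig = ⟨3 | 1⟩
  P={2,3,9}:  v_{2} + v_{3} + v_{9} = v_{5} — sig = ⟨3 | 1⟩

Sorted signature multiset PRS(X):
[⟨2 | 0⟩, ⟨2 | 0⟩, ⟨2 | 0⟩, ⟨2 | 1⟩, ⟨2 | 1⟩, ⟨2 | 1⟩, ⟨2 | 1⟩, ⟨2 | 1⟩, ⟨2 | 1 1⟩, ⟨2 | 1 1⟩, ⟨2 | 1 1⟩, ⟨2 | 1 1⟩, ⟨2 | 1 1⟩, ⟨2 | 1 1⟩, ⟨2 | 1 1 1⟩, ⟨2 | 1 2⟩, ⟨2 | 1 2⟩, ⟨2 | 1 3⟩, ⟨2 | 2⟩, ⟨2 | 2⟩, ⟨2 | 2⟩, ⟨3 | 1⟩, ⟨3 | 1⟩]


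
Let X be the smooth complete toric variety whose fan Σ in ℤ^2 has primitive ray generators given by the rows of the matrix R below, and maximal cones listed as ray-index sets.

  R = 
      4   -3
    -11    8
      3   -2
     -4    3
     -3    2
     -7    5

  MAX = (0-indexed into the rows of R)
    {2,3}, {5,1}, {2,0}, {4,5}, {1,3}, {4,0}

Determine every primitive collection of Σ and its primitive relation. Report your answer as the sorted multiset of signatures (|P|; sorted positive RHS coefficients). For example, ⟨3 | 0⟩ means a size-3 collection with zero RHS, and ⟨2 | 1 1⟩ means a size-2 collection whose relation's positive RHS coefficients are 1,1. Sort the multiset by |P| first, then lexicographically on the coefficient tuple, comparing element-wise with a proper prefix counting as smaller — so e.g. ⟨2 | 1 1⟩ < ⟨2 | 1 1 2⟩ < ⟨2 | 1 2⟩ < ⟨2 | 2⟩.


|primitive collections| = 9. Relations:

  • {0,3}:  v_{0} + v_{3} = 0  →  sig = ⟨2 | 0⟩
  • {2,4}:  v_{2} + v_{4} = 0  →  sig = ⟨2 | 0⟩
  • {0,1}:  v_{0} + v_{1} = v_{5}  →  sig = ⟨2 | 1⟩
  • {0,5}:  v_{0} + v_{5} = v_{4}  →  sig = ⟨2 | 1⟩
  • {2,5}:  v_{2} + v_{5} = v_{3}  →  sig = ⟨2 | 1⟩
  • {3,4}:  v_{3} + v_{4} = v_{5}  →  sig = ⟨2 | 1⟩
  • {3,5}:  v_{3} + v_{5} = v_{1}  →  sig = ⟨2 | 1⟩
  • {1,2}:  v_{1} + v_{2} = 2·v_{3}  →  sig = ⟨2 | 2⟩
  • {1,4}:  v_{1} + v_{4} = 2·v_{5}  →  sig = ⟨2 | 2⟩

so the primitive-relation signature multiset is
    |P|=2: 9 collections, coeffs (), (), (1), (1), (1), (1), (1), (2), (2)


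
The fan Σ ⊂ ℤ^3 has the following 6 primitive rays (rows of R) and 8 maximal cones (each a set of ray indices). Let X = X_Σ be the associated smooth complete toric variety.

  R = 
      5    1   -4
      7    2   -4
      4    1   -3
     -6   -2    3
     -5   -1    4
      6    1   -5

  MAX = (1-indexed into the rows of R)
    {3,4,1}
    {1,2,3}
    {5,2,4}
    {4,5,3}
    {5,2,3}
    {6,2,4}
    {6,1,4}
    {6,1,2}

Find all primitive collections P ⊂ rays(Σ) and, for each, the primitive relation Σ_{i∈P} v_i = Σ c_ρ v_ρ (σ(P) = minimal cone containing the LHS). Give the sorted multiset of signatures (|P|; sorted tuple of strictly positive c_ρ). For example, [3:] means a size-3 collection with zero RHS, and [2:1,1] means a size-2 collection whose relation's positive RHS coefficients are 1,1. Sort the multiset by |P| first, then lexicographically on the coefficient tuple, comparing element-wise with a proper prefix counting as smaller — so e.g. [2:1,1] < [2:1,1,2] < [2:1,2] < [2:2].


Primitive collections (5):

  {1,5}:  v_{1} + v_{5} = 0 — sig = [2:]
  {5,6}:  v_{5} + v_{6} = v_{2} + v_{4} — sig = [2:1,1]
  {3,6}:  v_{3} + v_{6} = 2·v_{1} — sig = [2:2]
  {1,2,4}:  v_{1} + v_{2} + v_{4} = v_{6} — sig = [3:1]
  {2,3,4}:  v_{2} + v_{3} + v_{4} = v_{1} — sig = [3:1]

Hence PRS(X_Σ) =
[[2:], [2:1,1], [2:2], [3:1], [3:1]]


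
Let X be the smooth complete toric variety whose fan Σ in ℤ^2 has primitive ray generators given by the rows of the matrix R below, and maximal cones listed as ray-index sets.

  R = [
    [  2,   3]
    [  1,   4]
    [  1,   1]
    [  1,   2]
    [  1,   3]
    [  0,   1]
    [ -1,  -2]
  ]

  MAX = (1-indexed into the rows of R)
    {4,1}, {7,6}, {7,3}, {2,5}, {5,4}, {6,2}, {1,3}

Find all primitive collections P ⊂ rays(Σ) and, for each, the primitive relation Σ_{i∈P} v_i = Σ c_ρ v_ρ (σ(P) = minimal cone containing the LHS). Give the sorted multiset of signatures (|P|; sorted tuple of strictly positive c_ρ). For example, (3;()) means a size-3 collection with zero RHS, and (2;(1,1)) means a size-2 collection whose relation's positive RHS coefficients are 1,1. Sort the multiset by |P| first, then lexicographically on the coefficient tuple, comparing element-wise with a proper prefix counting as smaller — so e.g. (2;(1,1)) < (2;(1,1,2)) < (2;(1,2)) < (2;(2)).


14 collections generate NE(X_Σ); each relation:

  {4,7}:  v_{4} + v_{7} = 0 ; sig = (2;())
  {1,7}:  v_{1} + v_{7} = v_{3} ; sig = (2;(1))
  {3,4}:  v_{3} + v_{4} = v_{1} ; sig = (2;(1))
  {3,6}:  v_{3} + v_{6} = v_{4} ; sig = (2;(1))
  {4,6}:  v_{4} + v_{6} = v_{5} ; sig = (2;(1))
  {5,6}:  v_{5} + v_{6} = v_{2} ; sig = (2;(1))
  {5,7}:  v_{5} + v_{7} = v_{6} ; sig = (2;(1))
  {2,3}:  v_{2} + v_{3} = v_{4} + v_{5} ; sig = (2;(1,1))
  {1,2}:  v_{1} + v_{2} = 2·v_{4} + v_{5} ; sig = (2;(1,2))
  {1,6}:  v_{1} + v_{6} = 2·v_{4} ; sig = (2;(2))
  {2,4}:  v_{2} + v_{4} = 2·v_{5} ; sig = (2;(2))
  {2,7}:  v_{2} + v_{7} = 2·v_{6} ; sig = (2;(2))
  {3,5}:  v_{3} + v_{5} = 2·v_{4} ; sig = (2;(2))
  {1,5}:  v_{1} + v_{5} = 3·v_{4} ; sig = (2;(3))

Hence PRS(X_Σ) =
[(2;()), (2;(1)), (2;(1)), (2;(1)), (2;(1)), (2;(1)), (2;(1)), (2;(1,1)), (2;(1,2)), (2;(2)), (2;(2)), (2;(2)), (2;(2)), (2;(3))]


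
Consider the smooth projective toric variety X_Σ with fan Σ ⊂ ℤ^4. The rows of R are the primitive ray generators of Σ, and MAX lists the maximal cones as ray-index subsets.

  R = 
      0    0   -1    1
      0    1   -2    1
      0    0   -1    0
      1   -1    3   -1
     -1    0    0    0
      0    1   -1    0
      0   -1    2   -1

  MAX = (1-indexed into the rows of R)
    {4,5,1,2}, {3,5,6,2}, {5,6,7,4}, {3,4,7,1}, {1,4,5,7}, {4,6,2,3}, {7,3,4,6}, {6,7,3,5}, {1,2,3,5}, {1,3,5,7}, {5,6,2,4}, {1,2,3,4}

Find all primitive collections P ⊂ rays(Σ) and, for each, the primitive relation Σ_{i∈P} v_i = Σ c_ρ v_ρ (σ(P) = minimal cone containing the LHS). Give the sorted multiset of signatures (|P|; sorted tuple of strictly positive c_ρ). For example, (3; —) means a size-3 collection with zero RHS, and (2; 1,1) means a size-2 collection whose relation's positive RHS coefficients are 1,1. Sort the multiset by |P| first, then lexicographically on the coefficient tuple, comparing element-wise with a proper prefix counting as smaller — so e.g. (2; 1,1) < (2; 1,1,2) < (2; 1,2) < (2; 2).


Primitive collections (3):

  P={2,7}:  v_{2} + v_{7} = 0  so sig = (2; —)
  P={1,6}:  v_{1} + v_{6} = v_{2}  so sig = (2; 1)
  P={3,4,5}:  v_{3} + v_{4} + v_{5} = v_{7}  so sig = (3; 1)

so the primitive-relation signature multiset is
[(2; —), (2; 1), (3; 1)]


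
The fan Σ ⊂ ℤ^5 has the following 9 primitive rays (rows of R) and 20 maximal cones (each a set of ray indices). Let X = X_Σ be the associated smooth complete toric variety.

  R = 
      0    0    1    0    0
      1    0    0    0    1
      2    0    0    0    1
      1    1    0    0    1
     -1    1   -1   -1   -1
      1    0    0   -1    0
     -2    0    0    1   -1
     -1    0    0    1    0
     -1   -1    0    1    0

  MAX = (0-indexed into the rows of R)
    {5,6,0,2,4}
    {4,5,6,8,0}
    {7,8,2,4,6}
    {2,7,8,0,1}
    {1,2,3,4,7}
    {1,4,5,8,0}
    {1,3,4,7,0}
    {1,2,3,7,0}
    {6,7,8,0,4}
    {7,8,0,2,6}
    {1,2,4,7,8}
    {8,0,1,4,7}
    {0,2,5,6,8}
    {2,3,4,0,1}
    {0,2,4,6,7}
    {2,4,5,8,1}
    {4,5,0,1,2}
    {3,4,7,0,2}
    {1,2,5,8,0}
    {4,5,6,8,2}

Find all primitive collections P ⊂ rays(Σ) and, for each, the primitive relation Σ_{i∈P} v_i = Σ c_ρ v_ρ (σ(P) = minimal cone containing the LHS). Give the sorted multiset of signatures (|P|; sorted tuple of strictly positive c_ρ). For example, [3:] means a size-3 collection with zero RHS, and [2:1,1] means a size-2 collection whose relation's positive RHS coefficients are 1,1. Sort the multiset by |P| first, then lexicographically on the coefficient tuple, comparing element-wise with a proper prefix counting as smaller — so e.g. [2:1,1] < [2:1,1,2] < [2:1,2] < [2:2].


Σ has 7 primitive collections:

  {5,7}:  v_{5} + v_{7} = 0  so sig = [2:]
  {1,6}:  v_{1} + v_{6} = v_{7}  so sig = [2:1]
  {3,8}:  v_{3} + v_{8} = v_{1} + v_{7}  so sig = [2:1,1]
  {3,5}:  v_{3} + v_{5} = v_{0} + v_{1} + v_{2} + v_{4}  so sig = [2:1,1,1,1]
  {3,6}:  v_{3} + v_{6} = v_{0} + v_{2} + v_{4} + 2·v_{7}  so sig = [2:1,1,1,2]
  {0,2,4,8}:  v_{0} + v_{2} + v_{4} + v_{8} = 0  so sig = [4:]
  {0,1,2,4,7}:  v_{0} + v_{1} + v_{2} + v_{4} + v_{7} = v_{3}  so sig = [5:1]

Sorted signature multiset PRS(X):
    [2:]
    [2:1]
    [2:1,1]
    [2:1,1,1,1]
    [2:1,1,1,2]
    [4:]
    [5:1]


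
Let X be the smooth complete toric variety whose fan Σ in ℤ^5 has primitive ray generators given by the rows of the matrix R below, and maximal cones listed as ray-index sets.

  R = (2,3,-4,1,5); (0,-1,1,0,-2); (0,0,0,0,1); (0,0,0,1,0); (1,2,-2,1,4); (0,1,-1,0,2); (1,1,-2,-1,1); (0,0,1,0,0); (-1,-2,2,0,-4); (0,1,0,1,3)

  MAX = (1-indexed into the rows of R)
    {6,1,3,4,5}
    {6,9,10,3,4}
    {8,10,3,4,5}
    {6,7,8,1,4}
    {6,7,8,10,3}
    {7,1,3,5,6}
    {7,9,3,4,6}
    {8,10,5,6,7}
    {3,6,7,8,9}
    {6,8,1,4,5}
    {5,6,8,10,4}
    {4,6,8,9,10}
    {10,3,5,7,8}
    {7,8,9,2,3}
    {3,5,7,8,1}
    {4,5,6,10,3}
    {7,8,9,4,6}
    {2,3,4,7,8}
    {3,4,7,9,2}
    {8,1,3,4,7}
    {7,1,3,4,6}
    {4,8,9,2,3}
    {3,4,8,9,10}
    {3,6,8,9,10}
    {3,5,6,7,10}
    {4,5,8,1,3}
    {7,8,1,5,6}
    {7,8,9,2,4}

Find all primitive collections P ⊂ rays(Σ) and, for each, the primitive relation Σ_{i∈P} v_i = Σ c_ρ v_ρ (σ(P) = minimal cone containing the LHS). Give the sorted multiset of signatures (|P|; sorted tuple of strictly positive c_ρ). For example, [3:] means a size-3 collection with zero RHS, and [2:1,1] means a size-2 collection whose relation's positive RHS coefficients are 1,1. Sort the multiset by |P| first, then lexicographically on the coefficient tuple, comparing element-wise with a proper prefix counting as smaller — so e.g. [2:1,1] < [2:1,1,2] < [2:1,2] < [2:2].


Σ has 14 primitive collections:

  • {2,6}:  v_{2} + v_{6} = 0  so sig = [2:]
  • {5,9}:  v_{5} + v_{9} = v_{4}  so sig = [2:1]
  • {2,10}:  v_{2} + v_{10} = v_{3} + v_{4} + v_{8}  so sig = [2:1,1,1]
  • {2,5}:  v_{2} + v_{5} = v_{3} + 2·v_{4} + v_{7} + v_{8}  so sig = [2:1,1,1,2]
  • {1,2}:  v_{1} + v_{2} = v_{3} + 3·v_{4} + 2·v_{7} + v_{8}  so sig = [2:1,1,2,3]
  • {1,9}:  v_{1} + v_{9} = 2·v_{4} + v_{7}  so sig = [2:1,2]
  • {1,10}:  v_{1} + v_{10} = 2·v_{5}  so sig = [2:2]
  • {7,9,10}:  v_{7} + v_{9} + v_{10} = 0  so sig = [3:]
  • {4,5,7}:  v_{4} + v_{5} + v_{7} = v_{1}  so sig = [3:1]
  • {4,7,10}:  v_{4} + v_{7} + v_{10} = v_{5}  so sig = [3:1]
  • {3,4,6,8}:  v_{3} + v_{4} + v_{6} + v_{8} = v_{10}  so sig = [4:1]
  • {1,3,6,8}:  v_{1} + v_{3} + v_{6} + v_{8} = v_{5} + v_{7} + v_{10}  so sig = [4:1,1,1]
  • {3,5,6,8}:  v_{3} + v_{5} + v_{6} + v_{8} = v_{7} + 2·v_{10}  so sig = [4:1,2]
  • {3,4,7,8,9}:  v_{3} + v_{4} + v_{7} + v_{8} + v_{9} = v_{2}  so sig = [5:1]

so the primitive-relation signature multiset is
[[2:], [2:1], [2:1,1,1], [2:1,1,1,2], [2:1,1,2,3], [2:1,2], [2:2], [3:], [3:1], [3:1], [4:1], [4:1,1,1], [4:1,2], [5:1]]


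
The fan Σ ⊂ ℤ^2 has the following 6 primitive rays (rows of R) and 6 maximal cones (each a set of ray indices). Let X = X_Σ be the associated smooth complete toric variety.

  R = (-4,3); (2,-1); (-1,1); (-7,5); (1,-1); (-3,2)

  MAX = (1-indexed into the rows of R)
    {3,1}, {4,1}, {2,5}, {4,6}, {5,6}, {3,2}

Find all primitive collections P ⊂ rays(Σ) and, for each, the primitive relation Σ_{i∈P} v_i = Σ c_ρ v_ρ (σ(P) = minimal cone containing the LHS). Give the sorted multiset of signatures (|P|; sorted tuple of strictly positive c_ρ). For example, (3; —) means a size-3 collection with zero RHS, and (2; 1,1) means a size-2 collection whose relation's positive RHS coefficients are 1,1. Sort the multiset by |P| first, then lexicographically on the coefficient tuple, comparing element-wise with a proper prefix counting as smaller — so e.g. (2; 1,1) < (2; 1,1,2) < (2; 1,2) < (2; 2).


9 minimal non-faces of Δ(Σ) (on 6 rays):

  P = {3,5}:  v_{3} + v_{5} = 0 — sig = (2; —)
  P = {1,5}:  v_{1} + v_{5} = v_{6} — sig = (2; 1)
  P = {1,6}:  v_{1} + v_{6} = v_{4} — sig = (2; 1)
  P = {2,6}:  v_{2} + v_{6} = v_{3} — sig = (2; 1)
  P = {3,6}:  v_{3} + v_{6} = v_{1} — sig = (2; 1)
  P = {2,4}:  v_{2} + v_{4} = v_{1} + v_{3} — sig = (2; 1,1)
  P = {1,2}:  v_{1} + v_{2} = 2·v_{3} — sig = (2; 2)
  P = {3,4}:  v_{3} + v_{4} = 2·v_{1} — sig = (2; 2)
  P = {4,5}:  v_{4} + v_{5} = 2·v_{6} — sig = (2; 2)

so the primitive-relation signature multiset is
[(2; —), (2; 1), (2; 1), (2; 1), (2; 1), (2; 1,1), (2; 2), (2; 2), (2; 2)]


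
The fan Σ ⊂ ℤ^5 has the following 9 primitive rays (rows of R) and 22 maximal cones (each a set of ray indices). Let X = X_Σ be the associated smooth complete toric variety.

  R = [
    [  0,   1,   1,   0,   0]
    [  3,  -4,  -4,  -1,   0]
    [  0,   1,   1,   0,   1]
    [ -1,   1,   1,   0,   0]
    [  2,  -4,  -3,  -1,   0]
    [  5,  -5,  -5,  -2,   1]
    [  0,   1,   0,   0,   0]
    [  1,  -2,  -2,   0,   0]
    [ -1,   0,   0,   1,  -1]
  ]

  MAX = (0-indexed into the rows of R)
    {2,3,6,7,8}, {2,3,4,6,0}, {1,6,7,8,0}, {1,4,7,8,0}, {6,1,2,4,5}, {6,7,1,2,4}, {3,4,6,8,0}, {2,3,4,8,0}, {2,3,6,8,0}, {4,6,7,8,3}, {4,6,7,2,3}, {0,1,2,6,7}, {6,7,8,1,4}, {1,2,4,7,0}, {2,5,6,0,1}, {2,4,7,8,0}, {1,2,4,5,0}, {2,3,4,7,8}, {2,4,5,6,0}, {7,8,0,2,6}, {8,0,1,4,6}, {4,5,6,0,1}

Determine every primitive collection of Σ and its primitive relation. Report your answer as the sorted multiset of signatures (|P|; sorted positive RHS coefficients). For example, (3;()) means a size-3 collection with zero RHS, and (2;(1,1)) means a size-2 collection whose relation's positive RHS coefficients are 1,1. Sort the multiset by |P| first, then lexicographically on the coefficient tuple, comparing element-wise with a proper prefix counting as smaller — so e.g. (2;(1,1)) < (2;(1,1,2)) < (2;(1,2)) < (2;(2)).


Primitive collections (9):

  {1,3}:  v_{1} + v_{3} = v_{4} + v_{6}  →  sig = (2;(1,1))
  {5,8}:  v_{5} + v_{8} = v_{0} + v_{1} + v_{7}  →  sig = (2;(1,1,1))
  {3,5}:  v_{3} + v_{5} = v_{0} + v_{2} + 2·v_{4} + 2·v_{6}  →  sig = (2;(1,1,2,2))
  {5,7}:  v_{5} + v_{7} = 2·v_{1} + v_{2}  →  sig = (2;(1,2))
  {0,3,7}:  v_{0} + v_{3} + v_{7} = 0  →  sig = (3;())
  {1,2,8}:  v_{1} + v_{2} + v_{8} = v_{0} + 2·v_{7}  →  sig = (3;(1,2))
  {0,4,6,7}:  v_{0} + v_{4} + v_{6} + v_{7} = v_{1}  →  sig = (4;(1))
  {2,4,6,8}:  v_{2} + v_{4} + v_{6} + v_{8} = v_{7}  →  sig = (4;(1))
  {0,1,2,4,6}:  v_{0} + v_{1} + v_{2} + v_{4} + v_{6} = v_{5}  →  sig = (5;(1))

Signatures (|P|; sorted positive RHS coefficients), sorted:
{ (2;(1,1)),  (2;(1,1,1)),  (2;(1,1,2,2)),  (2;(1,2)),  (3;()),  (3;(1,2)),  (4;(1)) ×2,  (5;(1)) }


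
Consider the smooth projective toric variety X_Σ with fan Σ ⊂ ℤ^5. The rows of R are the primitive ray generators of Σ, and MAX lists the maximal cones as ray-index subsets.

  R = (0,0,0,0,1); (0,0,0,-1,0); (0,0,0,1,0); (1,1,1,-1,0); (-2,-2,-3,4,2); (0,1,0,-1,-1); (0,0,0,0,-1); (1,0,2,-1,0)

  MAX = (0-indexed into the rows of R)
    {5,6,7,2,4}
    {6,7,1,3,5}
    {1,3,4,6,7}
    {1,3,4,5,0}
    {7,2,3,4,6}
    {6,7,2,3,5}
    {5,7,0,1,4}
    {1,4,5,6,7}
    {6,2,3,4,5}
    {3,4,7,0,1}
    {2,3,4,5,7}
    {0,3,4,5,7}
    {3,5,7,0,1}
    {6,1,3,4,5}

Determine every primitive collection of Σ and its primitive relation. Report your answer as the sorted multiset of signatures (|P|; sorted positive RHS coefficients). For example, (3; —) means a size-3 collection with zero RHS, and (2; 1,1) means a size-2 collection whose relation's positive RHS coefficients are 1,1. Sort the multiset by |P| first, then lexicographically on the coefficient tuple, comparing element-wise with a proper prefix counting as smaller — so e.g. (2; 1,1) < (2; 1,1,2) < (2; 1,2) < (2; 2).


The 5 primitive collections of Σ (r=8, n=5):

  • {0,6}:  v_{0} + v_{6} = 0 ; sig = (2; —)
  • {1,2}:  v_{1} + v_{2} = 0 ; sig = (2; —)
  • {0,2}:  v_{0} + v_{2} = v_{3} + v_{4} + v_{5} + v_{7} ; sig = (2; 1,1,1,1)
  • {1,3,4,5,7}:  v_{1} + v_{3} + v_{4} + v_{5} + v_{7} = v_{0} ; sig = (5; 1)
  • {3,4,5,6,7}:  v_{3} + v_{4} + v_{5} + v_{6} + v_{7} = v_{2} ; sig = (5; 1)

Sorted signature multiset PRS(X):
[(2; —), (2; —), (2; 1,1,1,1), (5; 1), (5; 1)]


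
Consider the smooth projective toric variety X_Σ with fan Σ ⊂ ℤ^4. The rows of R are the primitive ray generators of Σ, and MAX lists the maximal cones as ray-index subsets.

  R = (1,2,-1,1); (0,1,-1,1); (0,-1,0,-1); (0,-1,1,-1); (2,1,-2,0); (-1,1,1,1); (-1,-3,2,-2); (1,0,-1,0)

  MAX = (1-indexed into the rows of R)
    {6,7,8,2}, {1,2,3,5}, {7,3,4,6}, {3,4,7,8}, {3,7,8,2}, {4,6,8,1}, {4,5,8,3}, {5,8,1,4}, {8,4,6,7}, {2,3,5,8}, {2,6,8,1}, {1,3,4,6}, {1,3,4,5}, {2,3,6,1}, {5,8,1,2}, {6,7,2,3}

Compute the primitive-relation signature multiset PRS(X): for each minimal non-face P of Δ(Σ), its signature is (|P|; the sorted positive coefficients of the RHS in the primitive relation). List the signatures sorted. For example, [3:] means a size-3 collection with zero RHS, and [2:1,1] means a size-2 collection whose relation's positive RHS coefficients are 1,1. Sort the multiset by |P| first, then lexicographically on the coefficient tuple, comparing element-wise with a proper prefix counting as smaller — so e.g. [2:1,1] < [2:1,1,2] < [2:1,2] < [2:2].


Δ(Σ) — 8 vertices, 6 min non-faces:

  • {2,4}:  v_{2} + v_{4} = 0  ⇒ sig = [2:]
  • {1,7}:  v_{1} + v_{7} = v_{4}  ⇒ sig = [2:1]
  • {5,6}:  v_{5} + v_{6} = v_{1}  ⇒ sig = [2:1]
  • {5,7}:  v_{5} + v_{7} = v_{3} + v_{4} + v_{8}  ⇒ sig = [2:1,1,1]
  • {3,6,8}:  v_{3} + v_{6} + v_{8} = 0  ⇒ sig = [3:]
  • {1,3,8}:  v_{1} + v_{3} + v_{8} = v_{5}  ⇒ sig = [3:1]

Sorted signature multiset PRS(X):
    [2:]
    [2:1]
    [2:1]
    [2:1,1,1]
    [3:]
    [3:1]


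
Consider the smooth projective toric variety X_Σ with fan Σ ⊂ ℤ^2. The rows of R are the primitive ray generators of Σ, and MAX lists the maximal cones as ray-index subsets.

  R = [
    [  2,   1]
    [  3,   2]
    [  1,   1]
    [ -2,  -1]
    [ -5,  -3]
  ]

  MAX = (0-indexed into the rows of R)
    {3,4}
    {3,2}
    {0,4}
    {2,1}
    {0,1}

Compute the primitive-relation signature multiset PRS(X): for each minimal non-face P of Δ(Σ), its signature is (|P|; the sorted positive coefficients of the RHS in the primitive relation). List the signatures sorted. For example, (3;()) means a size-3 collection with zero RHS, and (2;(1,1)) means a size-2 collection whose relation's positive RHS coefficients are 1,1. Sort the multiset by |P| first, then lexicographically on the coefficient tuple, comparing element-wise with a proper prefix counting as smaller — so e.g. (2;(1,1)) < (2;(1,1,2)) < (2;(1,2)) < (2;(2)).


Minimal non-faces — 5 found among 5 rays, 5 max cones:

  P = {0,3}:  v_{0} + v_{3} = 0  ⇒ sig = (2;())
  P = {0,2}:  v_{0} + v_{2} = v_{1}  ⇒ sig = (2;(1))
  P = {1,3}:  v_{1} + v_{3} = v_{2}  ⇒ sig = (2;(1))
  P = {1,4}:  v_{1} + v_{4} = v_{3}  ⇒ sig = (2;(1))
  P = {2,4}:  v_{2} + v_{4} = 2·v_{3}  ⇒ sig = (2;(2))

Signatures (|P|; sorted positive RHS coefficients), sorted:
    |P|=2: 5 collections, coeffs (), (1), (1), (1), (2)


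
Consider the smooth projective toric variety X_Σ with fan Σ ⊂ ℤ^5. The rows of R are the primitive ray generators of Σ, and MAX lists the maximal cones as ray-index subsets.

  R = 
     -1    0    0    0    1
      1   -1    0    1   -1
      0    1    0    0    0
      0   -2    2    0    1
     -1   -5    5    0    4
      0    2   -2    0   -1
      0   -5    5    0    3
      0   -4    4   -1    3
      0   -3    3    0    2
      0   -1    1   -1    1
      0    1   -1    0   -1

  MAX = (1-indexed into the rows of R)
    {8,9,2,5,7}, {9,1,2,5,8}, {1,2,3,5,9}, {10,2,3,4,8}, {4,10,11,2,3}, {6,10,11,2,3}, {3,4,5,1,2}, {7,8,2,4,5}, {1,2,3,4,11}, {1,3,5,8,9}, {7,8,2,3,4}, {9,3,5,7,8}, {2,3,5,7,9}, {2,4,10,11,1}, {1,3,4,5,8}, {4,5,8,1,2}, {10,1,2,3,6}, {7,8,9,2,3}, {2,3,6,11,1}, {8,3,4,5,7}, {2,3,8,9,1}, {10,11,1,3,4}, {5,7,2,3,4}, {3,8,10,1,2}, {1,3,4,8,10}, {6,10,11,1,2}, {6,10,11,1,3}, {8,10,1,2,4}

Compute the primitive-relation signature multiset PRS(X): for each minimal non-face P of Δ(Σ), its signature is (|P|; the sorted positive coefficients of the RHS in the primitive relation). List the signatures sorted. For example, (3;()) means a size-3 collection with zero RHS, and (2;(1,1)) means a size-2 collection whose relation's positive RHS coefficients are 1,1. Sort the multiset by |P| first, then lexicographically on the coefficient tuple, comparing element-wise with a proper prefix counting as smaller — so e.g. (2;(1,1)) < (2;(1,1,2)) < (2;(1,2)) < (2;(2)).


Δ(Σ) — 11 vertices, 18 min non-faces:

  P = {4,6}:  v_{4} + v_{6} = 0  ⟹  sig = (2;())
  P = {1,7}:  v_{1} + v_{7} = v_{5}  ⟹  sig = (2;(1))
  P = {4,9}:  v_{4} + v_{9} = v_{7}  ⟹  sig = (2;(1))
  P = {6,7}:  v_{6} + v_{7} = v_{9}  ⟹  sig = (2;(1))
  P = {9,10}:  v_{9} + v_{10} = v_{8}  ⟹  sig = (2;(1))
  P = {9,11}:  v_{9} + v_{11} = v_{4}  ⟹  sig = (2;(1))
  P = {5,6}:  v_{5} + v_{6} = v_{1} + v_{9}  ⟹  sig = (2;(1,1))
  P = {7,10}:  v_{7} + v_{10} = v_{4} + v_{8}  ⟹  sig = (2;(1,1))
  P = {8,11}:  v_{8} + v_{11} = v_{4} + v_{10}  ⟹  sig = (2;(1,1))
  P = {5,10}:  v_{5} + v_{10} = v_{1} + v_{4} + v_{8}  ⟹  sig = (2;(1,1,1))
  P = {6,9}:  v_{6} + v_{9} = v_{1} + v_{2} + v_{3} + v_{10}  ⟹  sig = (2;(1,1,1,1))
  P = {6,8}:  v_{6} + v_{8} = v_{1} + v_{2} + v_{3} + 2·v_{10}  ⟹  sig = (2;(1,1,1,2))
  P = {5,11}:  v_{5} + v_{11} = v_{1} + 2·v_{4}  ⟹  sig = (2;(1,2))
  P = {7,11}:  v_{7} + v_{11} = 2·v_{4}  ⟹  sig = (2;(2))
  P = {2,3,5,8}:  v_{2} + v_{3} + v_{5} + v_{8} = 3·v_{9}  ⟹  sig = (4;(3))
  P = {1,2,3,10,11}:  v_{1} + v_{2} + v_{3} + v_{10} + v_{11} = 0  ⟹  sig = (5;())
  P = {1,2,3,4,10}:  v_{1} + v_{2} + v_{3} + v_{4} + v_{10} = v_{9}  ⟹  sig = (5;(1))
  P = {1,2,3,4,8}:  v_{1} + v_{2} + v_{3} + v_{4} + v_{8} = 2·v_{9}  ⟹  sig = (5;(2))

Hence PRS(X_Σ) =
    |P|=2: 14 collections, coeffs (), (1), (1), (1), (1), (1), (1,1), (1,1), (1,1), (1,1,1), (1,1,1,1), (1,1,1,2), (1,2), (2)
    |P|=4: 1 collection, coeffs (3)
    |P|=5: 3 collections, coeffs (), (1), (2)


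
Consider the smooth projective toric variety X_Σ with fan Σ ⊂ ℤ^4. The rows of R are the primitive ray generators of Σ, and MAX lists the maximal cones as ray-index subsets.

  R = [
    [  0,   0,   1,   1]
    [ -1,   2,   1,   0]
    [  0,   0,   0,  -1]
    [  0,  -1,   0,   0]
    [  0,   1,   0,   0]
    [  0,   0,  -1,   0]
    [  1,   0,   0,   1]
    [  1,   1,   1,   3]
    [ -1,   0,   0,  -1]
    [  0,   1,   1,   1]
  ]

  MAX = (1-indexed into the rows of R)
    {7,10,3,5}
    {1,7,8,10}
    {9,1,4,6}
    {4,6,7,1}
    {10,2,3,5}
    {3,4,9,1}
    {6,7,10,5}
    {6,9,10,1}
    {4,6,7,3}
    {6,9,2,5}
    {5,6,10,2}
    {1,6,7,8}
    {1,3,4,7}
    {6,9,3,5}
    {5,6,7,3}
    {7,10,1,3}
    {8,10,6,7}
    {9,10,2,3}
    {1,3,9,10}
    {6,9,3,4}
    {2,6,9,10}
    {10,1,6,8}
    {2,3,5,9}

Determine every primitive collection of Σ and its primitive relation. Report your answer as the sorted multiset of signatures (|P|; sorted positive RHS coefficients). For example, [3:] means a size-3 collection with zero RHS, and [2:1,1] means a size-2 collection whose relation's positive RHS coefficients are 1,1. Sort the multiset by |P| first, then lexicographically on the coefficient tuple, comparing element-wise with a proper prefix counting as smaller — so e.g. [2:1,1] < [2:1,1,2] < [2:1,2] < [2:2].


Primitive collections (17):

  • {4,5}:  v_{4} + v_{5} = 0  ⇒ sig = [2:]
  • {7,9}:  v_{7} + v_{9} = 0  ⇒ sig = [2:]
  • {1,5}:  v_{1} + v_{5} = v_{10}  ⇒ sig = [2:1]
  • {4,10}:  v_{4} + v_{10} = v_{1}  ⇒ sig = [2:1]
  • {2,4}:  v_{2} + v_{4} = v_{9} + v_{10}  ⇒ sig = [2:1,1]
  • {2,7}:  v_{2} + v_{7} = v_{5} + v_{10}  ⇒ sig = [2:1,1]
  • {3,8}:  v_{3} + v_{8} = v_{7} + v_{10}  ⇒ sig = [2:1,1]
  • {8,9}:  v_{8} + v_{9} = v_{1} + v_{6} + v_{10}  ⇒ sig = [2:1,1,1]
  • {4,8}:  v_{4} + v_{8} = 2·v_{1} + v_{6} + v_{7}  ⇒ sig = [2:1,1,2]
  • {5,8}:  v_{5} + v_{8} = v_{6} + v_{7} + 2·v_{10}  ⇒ sig = [2:1,1,2]
  • {1,2}:  v_{1} + v_{2} = v_{9} + 2·v_{10}  ⇒ sig = [2:1,2]
  • {2,8}:  v_{2} + v_{8} = v_{6} + 3·v_{10}  ⇒ sig = [2:1,3]
  • {1,3,6}:  v_{1} + v_{3} + v_{6} = 0  ⇒ sig = [3:]
  • {3,6,10}:  v_{3} + v_{6} + v_{10} = v_{5}  ⇒ sig = [3:1]
  • {5,9,10}:  v_{5} + v_{9} + v_{10} = v_{2}  ⇒ sig = [3:1]
  • {2,3,6}:  v_{2} + v_{3} + v_{6} = 2·v_{5} + v_{9}  ⇒ sig = [3:1,2]
  • {1,6,7,10}:  v_{1} + v_{6} + v_{7} + v_{10} = v_{8}  ⇒ sig = [4:1]

Hence PRS(X_Σ) =
    |P|=2: 12 collections, coeffs (), (), (1), (1), (1,1), (1,1), (1,1), (1,1,1), (1,1,2), (1,1,2), (1,2), (1,3)
    |P|=3: 4 collections, coeffs (), (1), (1), (1,2)
    |P|=4: 1 collection, coeffs (1)


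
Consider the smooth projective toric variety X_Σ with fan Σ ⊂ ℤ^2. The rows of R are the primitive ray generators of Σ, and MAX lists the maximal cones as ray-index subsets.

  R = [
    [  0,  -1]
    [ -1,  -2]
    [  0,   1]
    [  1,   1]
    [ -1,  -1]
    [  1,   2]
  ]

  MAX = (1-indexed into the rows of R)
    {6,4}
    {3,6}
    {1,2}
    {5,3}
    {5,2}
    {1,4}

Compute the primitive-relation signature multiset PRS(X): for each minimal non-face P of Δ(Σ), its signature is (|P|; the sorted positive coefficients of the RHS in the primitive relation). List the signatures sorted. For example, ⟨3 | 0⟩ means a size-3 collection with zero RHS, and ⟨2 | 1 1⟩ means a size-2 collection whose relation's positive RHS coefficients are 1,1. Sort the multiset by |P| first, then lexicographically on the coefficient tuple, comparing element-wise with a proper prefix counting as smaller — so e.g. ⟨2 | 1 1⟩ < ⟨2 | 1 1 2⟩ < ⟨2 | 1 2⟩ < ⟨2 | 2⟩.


Primitive collections (9):

  • {1,3}:  v_{1} + v_{3} = 0  ⇒ sig = ⟨2 | 0⟩
  • {2,6}:  v_{2} + v_{6} = 0  ⇒ sig = ⟨2 | 0⟩
  • {4,5}:  v_{4} + v_{5} = 0  ⇒ sig = ⟨2 | 0⟩
  • {1,5}:  v_{1} + v_{5} = v_{2}  ⇒ sig = ⟨2 | 1⟩
  • {1,6}:  v_{1} + v_{6} = v_{4}  ⇒ sig = ⟨2 | 1⟩
  • {2,3}:  v_{2} + v_{3} = v_{5}  ⇒ sig = ⟨2 | 1⟩
  • {2,4}:  v_{2} + v_{4} = v_{1}  ⇒ sig = ⟨2 | 1⟩
  • {3,4}:  v_{3} + v_{4} = v_{6}  ⇒ sig = ⟨2 | 1⟩
  • {5,6}:  v_{5} + v_{6} = v_{3}  ⇒ sig = ⟨2 | 1⟩

Sorted signature multiset PRS(X):
    ⟨2 | 0⟩
    ⟨2 | 0⟩
    ⟨2 | 0⟩
    ⟨2 | 1⟩
    ⟨2 | 1⟩
    ⟨2 | 1⟩
    ⟨2 | 1⟩
    ⟨2 | 1⟩
    ⟨2 | 1⟩


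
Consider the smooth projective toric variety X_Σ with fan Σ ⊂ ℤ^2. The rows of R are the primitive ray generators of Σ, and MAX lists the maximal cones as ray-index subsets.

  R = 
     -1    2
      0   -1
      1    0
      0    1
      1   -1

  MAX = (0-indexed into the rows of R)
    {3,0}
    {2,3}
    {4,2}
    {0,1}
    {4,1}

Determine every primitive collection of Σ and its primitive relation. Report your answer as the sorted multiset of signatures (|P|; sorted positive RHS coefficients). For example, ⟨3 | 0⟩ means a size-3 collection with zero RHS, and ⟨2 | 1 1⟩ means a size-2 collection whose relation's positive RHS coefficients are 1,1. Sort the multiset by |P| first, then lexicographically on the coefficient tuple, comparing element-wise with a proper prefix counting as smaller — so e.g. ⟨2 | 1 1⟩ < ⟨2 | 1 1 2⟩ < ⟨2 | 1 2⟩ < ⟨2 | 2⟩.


5 minimal non-faces of Δ(Σ) (on 5 rays):

  • {1,3}:  v_{1} + v_{3} = 0 ; sig = ⟨2 | 0⟩
  • {0,4}:  v_{0} + v_{4} = v_{3} ; sig = ⟨2 | 1⟩
  • {1,2}:  v_{1} + v_{2} = v_{4} ; sig = ⟨2 | 1⟩
  • {3,4}:  v_{3} + v_{4} = v_{2} ; sig = ⟨2 | 1⟩
  • {0,2}:  v_{0} + v_{2} = 2·v_{3} ; sig = ⟨2 | 2⟩

Sorted signature multiset PRS(X):
{ ⟨2 | 0⟩,  ⟨2 | 1⟩ ×3,  ⟨2 | 2⟩ }


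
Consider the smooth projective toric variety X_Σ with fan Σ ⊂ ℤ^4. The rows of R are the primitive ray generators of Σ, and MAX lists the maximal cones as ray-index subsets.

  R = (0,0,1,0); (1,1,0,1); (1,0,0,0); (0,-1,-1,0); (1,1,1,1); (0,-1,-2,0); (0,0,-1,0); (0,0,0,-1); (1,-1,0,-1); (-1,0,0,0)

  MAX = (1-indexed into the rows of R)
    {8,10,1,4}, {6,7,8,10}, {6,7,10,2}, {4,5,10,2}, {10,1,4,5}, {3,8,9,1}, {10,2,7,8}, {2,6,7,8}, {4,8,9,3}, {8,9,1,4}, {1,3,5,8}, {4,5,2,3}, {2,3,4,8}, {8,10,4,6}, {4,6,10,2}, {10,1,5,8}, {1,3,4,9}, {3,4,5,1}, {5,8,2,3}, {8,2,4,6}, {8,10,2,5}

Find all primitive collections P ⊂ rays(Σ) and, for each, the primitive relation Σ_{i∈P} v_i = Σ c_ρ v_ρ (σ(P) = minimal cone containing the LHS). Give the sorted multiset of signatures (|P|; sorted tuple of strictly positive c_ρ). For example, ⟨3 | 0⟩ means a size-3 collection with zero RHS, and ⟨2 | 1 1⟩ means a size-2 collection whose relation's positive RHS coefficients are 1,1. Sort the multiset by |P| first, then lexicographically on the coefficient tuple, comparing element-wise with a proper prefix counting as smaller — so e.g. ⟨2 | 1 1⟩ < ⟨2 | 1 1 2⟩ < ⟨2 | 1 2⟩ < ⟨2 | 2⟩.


18 minimal non-faces of Δ(Σ) (on 10 rays):

  • {1,7}:  v_{1} + v_{7} = 0 — sig = ⟨2 | 0⟩
  • {3,10}:  v_{3} + v_{10} = 0 — sig = ⟨2 | 0⟩
  • {1,2}:  v_{1} + v_{2} = v_{5} — sig = ⟨2 | 1⟩
  • {1,6}:  v_{1} + v_{6} = v_{4} — sig = ⟨2 | 1⟩
  • {4,7}:  v_{4} + v_{7} = v_{6} — sig = ⟨2 | 1⟩
  • {5,7}:  v_{5} + v_{7} = v_{2} — sig = ⟨2 | 1⟩
  • {5,6}:  v_{5} + v_{6} = v_{2} + v_{4} — sig = ⟨2 | 1 1⟩
  • {3,7}:  v_{3} + v_{7} = v_{2} + v_{4} + v_{8} — sig = ⟨2 | 1 1 1⟩
  • {7,9}:  v_{7} + v_{9} = v_{3} + v_{4} + v_{8} — sig = ⟨2 | 1 1 1⟩
  • {9,10}:  v_{9} + v_{10} = v_{1} + v_{4} + v_{8} — sig = ⟨2 | 1 1 1⟩
  • {3,6}:  v_{3} + v_{6} = v_{2} + 2·v_{4} + v_{8} — sig = ⟨2 | 1 1 2⟩
  • {6,9}:  v_{6} + v_{9} = v_{3} + 2·v_{4} + v_{8} — sig = ⟨2 | 1 1 2⟩
  • {5,9}:  v_{5} + v_{9} = v_{1} + 2·v_{3} — sig = ⟨2 | 1 2⟩
  • {2,9}:  v_{2} + v_{9} = 2·v_{3} — sig = ⟨2 | 2⟩
  • {4,5,8}:  v_{4} + v_{5} + v_{8} = v_{3} — sig = ⟨3 | 1⟩
  • {1,3,4,8}:  v_{1} + v_{3} + v_{4} + v_{8} = v_{9} — sig = ⟨4 | 1⟩
  • {2,4,8,10}:  v_{2} + v_{4} + v_{8} + v_{10} = v_{7} — sig = ⟨4 | 1⟩
  • {2,6,8,10}:  v_{2} + v_{6} + v_{8} + v_{10} = 2·v_{7} — sig = ⟨4 | 2⟩

so the primitive-relation signature multiset is
{ ⟨2 | 0⟩ ×2,  ⟨2 | 1⟩ ×4,  ⟨2 | 1 1⟩,  ⟨2 | 1 1 1⟩ ×3,  ⟨2 | 1 1 2⟩ ×2,  ⟨2 | 1 2⟩,  ⟨2 | 2⟩,  ⟨3 | 1⟩,  ⟨4 | 1⟩ ×2,  ⟨4 | 2⟩ }
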